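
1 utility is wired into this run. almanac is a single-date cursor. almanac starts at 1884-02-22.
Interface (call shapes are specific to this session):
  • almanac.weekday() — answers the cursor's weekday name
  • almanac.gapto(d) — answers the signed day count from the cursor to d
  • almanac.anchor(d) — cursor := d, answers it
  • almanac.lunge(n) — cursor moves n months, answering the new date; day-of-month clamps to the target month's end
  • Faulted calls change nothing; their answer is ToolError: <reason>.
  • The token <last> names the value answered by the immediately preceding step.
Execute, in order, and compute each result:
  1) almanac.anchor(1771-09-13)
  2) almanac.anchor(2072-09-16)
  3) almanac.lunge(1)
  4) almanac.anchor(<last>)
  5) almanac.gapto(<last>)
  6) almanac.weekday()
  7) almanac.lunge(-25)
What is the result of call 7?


Answer: 2070-09-16

Derivation:
→ almanac.anchor(d='1771-09-13')
← 1771-09-13
→ almanac.anchor(d='2072-09-16')
← 2072-09-16
→ almanac.lunge(n='1')
← 2072-10-16
→ almanac.anchor(d='<last>')
← 2072-10-16
→ almanac.gapto(d='<last>')
← 0
→ almanac.weekday()
← Sunday
→ almanac.lunge(n='-25')
← 2070-09-16


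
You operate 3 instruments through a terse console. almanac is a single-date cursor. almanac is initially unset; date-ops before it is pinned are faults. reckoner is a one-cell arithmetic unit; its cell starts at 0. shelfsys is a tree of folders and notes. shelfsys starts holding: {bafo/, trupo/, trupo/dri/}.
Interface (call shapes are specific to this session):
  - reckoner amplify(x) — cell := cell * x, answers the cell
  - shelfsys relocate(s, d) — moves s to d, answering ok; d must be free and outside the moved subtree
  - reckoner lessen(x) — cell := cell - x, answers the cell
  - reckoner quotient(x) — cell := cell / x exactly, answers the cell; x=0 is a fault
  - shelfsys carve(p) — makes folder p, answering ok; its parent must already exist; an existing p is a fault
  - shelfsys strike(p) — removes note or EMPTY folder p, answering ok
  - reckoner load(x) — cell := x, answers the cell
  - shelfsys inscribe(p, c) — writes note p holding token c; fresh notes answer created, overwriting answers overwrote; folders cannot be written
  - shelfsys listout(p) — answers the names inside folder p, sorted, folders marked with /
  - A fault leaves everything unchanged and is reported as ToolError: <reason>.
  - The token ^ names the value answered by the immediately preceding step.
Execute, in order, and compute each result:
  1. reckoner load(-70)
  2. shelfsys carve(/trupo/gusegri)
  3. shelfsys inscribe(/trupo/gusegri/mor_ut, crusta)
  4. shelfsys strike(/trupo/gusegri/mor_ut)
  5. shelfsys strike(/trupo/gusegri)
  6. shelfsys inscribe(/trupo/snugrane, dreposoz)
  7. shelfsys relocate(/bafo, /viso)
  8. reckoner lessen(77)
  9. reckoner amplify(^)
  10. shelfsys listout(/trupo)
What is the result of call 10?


Invoking reckoner load with x→-70, and get -70.
Using shelfsys carve with p→/trupo/gusegri, which returns ok.
Calling shelfsys inscribe with p→/trupo/gusegri/mor_ut, c→crusta, yielding created.
I invoke shelfsys strike with p→/trupo/gusegri/mor_ut, and see ok.
I run shelfsys strike with p→/trupo/gusegri: ok.
Now I run shelfsys inscribe with p→/trupo/snugrane, c→dreposoz, which returns created.
Then shelfsys relocate with s→/bafo, d→/viso, and see ok.
Calling reckoner lessen with x→77, yielding -147.
Next I call reckoner amplify with x→^: 21609.
I try shelfsys listout with p→/trupo, yielding [dri/, snugrane].

Answer: [dri/, snugrane]


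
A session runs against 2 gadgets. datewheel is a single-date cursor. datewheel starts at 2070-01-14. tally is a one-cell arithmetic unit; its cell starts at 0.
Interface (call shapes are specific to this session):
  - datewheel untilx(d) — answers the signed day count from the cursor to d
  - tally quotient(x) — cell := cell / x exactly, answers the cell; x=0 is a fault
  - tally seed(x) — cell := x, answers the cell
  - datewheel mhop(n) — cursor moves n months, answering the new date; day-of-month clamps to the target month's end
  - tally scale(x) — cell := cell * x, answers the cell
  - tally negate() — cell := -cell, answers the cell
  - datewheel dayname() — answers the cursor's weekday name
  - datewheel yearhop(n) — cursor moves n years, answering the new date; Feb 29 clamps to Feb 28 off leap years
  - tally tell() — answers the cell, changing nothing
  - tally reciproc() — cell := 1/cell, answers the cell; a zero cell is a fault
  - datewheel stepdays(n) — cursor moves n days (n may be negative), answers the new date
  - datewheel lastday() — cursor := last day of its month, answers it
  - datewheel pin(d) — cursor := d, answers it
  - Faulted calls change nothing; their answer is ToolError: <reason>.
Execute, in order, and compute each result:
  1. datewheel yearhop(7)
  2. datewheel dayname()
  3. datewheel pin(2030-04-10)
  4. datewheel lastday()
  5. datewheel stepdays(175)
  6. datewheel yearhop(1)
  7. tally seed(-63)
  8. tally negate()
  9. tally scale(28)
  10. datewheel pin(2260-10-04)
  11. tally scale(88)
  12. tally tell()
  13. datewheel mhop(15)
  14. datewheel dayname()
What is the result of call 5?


% datewheel yearhop(n=7) ~> 2077-01-14
% datewheel dayname() ~> Thursday
% datewheel pin(d=2030-04-10) ~> 2030-04-10
% datewheel lastday() ~> 2030-04-30
% datewheel stepdays(n=175) ~> 2030-10-22
% datewheel yearhop(n=1) ~> 2031-10-22
% tally seed(x=-63) ~> -63
% tally negate() ~> 63
% tally scale(x=28) ~> 1764
% datewheel pin(d=2260-10-04) ~> 2260-10-04
% tally scale(x=88) ~> 155232
% tally tell() ~> 155232
% datewheel mhop(n=15) ~> 2262-01-04
% datewheel dayname() ~> Saturday

Answer: 2030-10-22


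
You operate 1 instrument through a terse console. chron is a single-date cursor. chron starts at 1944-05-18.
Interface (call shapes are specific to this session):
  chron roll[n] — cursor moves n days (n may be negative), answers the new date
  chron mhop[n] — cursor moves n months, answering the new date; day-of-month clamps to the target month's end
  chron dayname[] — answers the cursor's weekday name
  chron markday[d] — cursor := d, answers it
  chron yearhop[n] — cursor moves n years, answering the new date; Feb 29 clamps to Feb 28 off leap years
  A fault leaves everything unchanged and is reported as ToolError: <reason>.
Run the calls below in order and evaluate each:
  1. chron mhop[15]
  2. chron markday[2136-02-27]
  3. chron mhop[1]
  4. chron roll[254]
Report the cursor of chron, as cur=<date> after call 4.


Step: chron mhop[n: 15]
Result: 1945-08-18
Step: chron markday[d: 2136-02-27]
Result: 2136-02-27
Step: chron mhop[n: 1]
Result: 2136-03-27
Step: chron roll[n: 254]
Result: 2136-12-06

Answer: cur=2136-12-06


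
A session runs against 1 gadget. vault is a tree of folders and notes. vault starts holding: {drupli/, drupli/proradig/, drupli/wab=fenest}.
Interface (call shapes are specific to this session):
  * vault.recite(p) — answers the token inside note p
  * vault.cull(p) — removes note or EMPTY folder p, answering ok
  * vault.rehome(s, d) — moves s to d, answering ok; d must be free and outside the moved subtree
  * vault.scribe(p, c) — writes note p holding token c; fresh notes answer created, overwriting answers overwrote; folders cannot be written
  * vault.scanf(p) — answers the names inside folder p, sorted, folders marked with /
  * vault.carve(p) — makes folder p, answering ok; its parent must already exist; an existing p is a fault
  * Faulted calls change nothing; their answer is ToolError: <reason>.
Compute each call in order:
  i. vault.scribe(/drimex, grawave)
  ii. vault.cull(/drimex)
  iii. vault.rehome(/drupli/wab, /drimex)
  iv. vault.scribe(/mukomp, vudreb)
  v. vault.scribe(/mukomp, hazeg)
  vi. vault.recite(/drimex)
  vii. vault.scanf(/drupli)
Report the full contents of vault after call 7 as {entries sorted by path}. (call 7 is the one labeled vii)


Answer: {drimex=fenest, drupli/, drupli/proradig/, mukomp=hazeg}

Derivation:
·→ vault.scribe(/drimex, grawave)
·← created
·→ vault.cull(/drimex)
·← ok
·→ vault.rehome(/drupli/wab, /drimex)
·← ok
·→ vault.scribe(/mukomp, vudreb)
·← created
·→ vault.scribe(/mukomp, hazeg)
·← overwrote
·→ vault.recite(/drimex)
·← fenest
·→ vault.scanf(/drupli)
·← [proradig/]


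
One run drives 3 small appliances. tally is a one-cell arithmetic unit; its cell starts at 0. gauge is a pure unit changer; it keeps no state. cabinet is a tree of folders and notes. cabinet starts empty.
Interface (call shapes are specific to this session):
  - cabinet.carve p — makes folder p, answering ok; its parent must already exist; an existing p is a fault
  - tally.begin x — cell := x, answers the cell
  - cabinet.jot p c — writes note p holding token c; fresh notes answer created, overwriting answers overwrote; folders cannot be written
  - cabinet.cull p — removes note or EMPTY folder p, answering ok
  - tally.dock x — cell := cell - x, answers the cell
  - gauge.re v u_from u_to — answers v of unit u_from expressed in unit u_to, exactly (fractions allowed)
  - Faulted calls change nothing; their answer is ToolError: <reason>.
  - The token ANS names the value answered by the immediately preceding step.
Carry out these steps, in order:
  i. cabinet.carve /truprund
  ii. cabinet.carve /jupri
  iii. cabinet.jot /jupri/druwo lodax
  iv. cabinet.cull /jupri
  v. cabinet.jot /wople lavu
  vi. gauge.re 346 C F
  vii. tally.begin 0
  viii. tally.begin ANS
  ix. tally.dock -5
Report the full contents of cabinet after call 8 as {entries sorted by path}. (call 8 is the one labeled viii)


$ carve p=/truprund
[out] ok
$ carve p=/jupri
[out] ok
$ jot p=/jupri/druwo c=lodax
[out] created
$ cull p=/jupri
[out] ToolError: not empty
$ jot p=/wople c=lavu
[out] created
$ re v=346 u_from=C u_to=F
[out] 3274/5
$ begin x=0
[out] 0
$ begin x=ANS
[out] 0
$ dock x=-5
[out] 5

Answer: {jupri/, jupri/druwo=lodax, truprund/, wople=lavu}


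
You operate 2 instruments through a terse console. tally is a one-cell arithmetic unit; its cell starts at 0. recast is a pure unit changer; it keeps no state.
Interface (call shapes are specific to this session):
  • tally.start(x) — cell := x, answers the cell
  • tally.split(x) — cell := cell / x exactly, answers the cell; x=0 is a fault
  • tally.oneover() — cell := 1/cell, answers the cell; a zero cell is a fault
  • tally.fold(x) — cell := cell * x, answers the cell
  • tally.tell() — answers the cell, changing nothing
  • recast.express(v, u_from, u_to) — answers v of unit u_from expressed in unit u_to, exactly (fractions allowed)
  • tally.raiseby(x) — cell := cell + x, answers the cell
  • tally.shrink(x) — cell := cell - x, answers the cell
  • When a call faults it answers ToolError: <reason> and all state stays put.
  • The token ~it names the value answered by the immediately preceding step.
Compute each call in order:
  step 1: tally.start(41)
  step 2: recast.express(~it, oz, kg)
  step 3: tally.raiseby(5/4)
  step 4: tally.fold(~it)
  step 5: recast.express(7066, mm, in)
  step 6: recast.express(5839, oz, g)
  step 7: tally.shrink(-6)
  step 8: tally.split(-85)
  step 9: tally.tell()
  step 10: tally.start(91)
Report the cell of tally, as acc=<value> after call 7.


Answer: acc=28657/16

Derivation:
> tally.start x: 41
  41
> recast.express v: ~it u_from: oz u_to: kg
  1859728717/1600000000
> tally.raiseby x: 5/4
  169/4
> tally.fold x: ~it
  28561/16
> recast.express v: 7066 u_from: mm u_to: in
  35330/127
> recast.express v: 5839 u_from: oz u_to: g
  264852584843/1600000
> tally.shrink x: -6
  28657/16
> tally.split x: -85
  -28657/1360
> tally.tell
  -28657/1360
> tally.start x: 91
  91


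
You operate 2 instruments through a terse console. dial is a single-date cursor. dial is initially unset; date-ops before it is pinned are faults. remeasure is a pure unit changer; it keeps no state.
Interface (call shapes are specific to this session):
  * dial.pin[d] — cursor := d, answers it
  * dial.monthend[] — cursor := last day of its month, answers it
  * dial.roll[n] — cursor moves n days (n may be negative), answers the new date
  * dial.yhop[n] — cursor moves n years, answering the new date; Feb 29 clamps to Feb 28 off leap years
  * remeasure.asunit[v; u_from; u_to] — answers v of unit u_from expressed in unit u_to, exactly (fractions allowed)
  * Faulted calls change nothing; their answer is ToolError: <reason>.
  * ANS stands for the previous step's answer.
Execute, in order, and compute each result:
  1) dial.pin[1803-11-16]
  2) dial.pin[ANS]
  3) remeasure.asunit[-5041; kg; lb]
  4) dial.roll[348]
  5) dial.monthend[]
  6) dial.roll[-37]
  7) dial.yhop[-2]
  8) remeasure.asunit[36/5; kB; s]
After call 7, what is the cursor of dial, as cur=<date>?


>> dial.pin(1803-11-16)
<< 1803-11-16
>> dial.pin(ANS)
<< 1803-11-16
>> remeasure.asunit(-5041, kg, lb)
<< -504100000000/45359237
>> dial.roll(348)
<< 1804-10-29
>> dial.monthend()
<< 1804-10-31
>> dial.roll(-37)
<< 1804-09-24
>> dial.yhop(-2)
<< 1802-09-24
>> remeasure.asunit(36/5, kB, s)
<< ToolError: incompatible units

Answer: cur=1802-09-24


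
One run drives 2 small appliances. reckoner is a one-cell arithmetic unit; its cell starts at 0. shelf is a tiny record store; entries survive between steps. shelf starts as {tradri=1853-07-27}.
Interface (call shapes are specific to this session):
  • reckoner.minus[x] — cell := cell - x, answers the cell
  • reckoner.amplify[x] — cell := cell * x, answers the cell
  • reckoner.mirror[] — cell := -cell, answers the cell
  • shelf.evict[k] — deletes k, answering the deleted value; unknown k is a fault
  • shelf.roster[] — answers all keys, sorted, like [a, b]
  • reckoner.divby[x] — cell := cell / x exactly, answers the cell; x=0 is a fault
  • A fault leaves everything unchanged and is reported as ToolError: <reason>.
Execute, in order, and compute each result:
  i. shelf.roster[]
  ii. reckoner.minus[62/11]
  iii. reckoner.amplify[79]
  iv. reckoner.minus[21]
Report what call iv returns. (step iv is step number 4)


[in] roster
:: [tradri]
[in] minus x→62/11
:: -62/11
[in] amplify x→79
:: -4898/11
[in] minus x→21
:: -5129/11

Answer: -5129/11


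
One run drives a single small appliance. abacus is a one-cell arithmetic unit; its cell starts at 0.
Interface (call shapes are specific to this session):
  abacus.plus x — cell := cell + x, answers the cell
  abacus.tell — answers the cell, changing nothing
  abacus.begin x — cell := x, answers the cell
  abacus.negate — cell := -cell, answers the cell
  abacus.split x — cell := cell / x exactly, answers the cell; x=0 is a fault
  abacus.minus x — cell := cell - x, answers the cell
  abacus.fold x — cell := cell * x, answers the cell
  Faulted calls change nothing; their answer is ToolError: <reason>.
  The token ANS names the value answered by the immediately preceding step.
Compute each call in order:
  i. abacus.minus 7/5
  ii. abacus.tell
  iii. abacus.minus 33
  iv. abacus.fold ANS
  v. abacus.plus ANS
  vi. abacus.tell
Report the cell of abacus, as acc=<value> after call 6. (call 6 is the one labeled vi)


I use abacus.minus using x: 7/5, which returns -7/5.
I use abacus.tell(), and observe -7/5.
Then abacus.minus using x: 33, and get -172/5.
I invoke abacus.fold using x: ANS, yielding 29584/25.
Using abacus.plus using x: ANS, and see 59168/25.
Now I run abacus.tell(), → 59168/25.

Answer: acc=59168/25


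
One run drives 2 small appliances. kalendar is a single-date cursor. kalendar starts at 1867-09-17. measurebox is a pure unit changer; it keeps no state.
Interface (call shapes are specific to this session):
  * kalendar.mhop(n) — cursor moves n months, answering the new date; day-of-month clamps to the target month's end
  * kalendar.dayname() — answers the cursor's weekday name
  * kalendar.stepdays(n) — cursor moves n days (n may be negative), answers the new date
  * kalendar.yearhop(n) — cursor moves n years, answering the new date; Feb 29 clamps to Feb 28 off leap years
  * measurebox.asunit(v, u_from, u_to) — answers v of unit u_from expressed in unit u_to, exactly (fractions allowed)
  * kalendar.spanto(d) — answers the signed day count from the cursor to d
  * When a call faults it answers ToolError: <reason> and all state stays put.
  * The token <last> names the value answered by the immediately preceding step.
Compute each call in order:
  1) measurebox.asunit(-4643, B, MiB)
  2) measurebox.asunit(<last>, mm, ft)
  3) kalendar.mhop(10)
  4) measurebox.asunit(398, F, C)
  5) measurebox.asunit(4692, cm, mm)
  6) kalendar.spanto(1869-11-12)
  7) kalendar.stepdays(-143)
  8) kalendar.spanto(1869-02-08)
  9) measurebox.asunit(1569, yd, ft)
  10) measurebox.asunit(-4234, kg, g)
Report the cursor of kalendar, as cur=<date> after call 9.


==> asunit(v=-4643, u_from=B, u_to=MiB)
<== -4643/1048576
==> asunit(v=<last>, u_from=mm, u_to=ft)
<== -23215/1598029824
==> mhop(n=10)
<== 1868-07-17
==> asunit(v=398, u_from=F, u_to=C)
<== 610/3
==> asunit(v=4692, u_from=cm, u_to=mm)
<== 46920
==> spanto(d=1869-11-12)
<== 483
==> stepdays(n=-143)
<== 1868-02-25
==> spanto(d=1869-02-08)
<== 349
==> asunit(v=1569, u_from=yd, u_to=ft)
<== 4707
==> asunit(v=-4234, u_from=kg, u_to=g)
<== -4234000

Answer: cur=1868-02-25


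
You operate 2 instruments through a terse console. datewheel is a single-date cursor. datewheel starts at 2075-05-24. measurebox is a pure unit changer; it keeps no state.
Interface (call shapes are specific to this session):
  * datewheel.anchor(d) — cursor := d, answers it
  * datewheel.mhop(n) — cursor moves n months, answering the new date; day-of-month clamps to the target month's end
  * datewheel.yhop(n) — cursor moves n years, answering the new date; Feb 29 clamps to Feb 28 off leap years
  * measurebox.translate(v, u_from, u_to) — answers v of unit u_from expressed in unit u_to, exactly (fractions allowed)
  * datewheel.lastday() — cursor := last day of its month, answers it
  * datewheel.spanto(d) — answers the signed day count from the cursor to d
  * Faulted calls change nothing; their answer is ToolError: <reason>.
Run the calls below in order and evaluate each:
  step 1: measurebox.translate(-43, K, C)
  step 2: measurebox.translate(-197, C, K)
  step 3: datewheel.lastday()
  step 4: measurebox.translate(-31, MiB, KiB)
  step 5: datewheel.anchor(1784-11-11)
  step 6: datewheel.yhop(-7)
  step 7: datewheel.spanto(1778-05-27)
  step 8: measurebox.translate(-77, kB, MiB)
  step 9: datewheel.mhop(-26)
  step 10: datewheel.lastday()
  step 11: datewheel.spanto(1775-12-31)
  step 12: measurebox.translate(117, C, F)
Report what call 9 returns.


Answer: 1775-09-11

Derivation:
[in] measurebox.translate v: -43 u_from: K u_to: C
[out] -6323/20
[in] measurebox.translate v: -197 u_from: C u_to: K
[out] 1523/20
[in] datewheel.lastday
[out] 2075-05-31
[in] measurebox.translate v: -31 u_from: MiB u_to: KiB
[out] -31744
[in] datewheel.anchor d: 1784-11-11
[out] 1784-11-11
[in] datewheel.yhop n: -7
[out] 1777-11-11
[in] datewheel.spanto d: 1778-05-27
[out] 197
[in] measurebox.translate v: -77 u_from: kB u_to: MiB
[out] -9625/131072
[in] datewheel.mhop n: -26
[out] 1775-09-11
[in] datewheel.lastday
[out] 1775-09-30
[in] datewheel.spanto d: 1775-12-31
[out] 92
[in] measurebox.translate v: 117 u_from: C u_to: F
[out] 1213/5


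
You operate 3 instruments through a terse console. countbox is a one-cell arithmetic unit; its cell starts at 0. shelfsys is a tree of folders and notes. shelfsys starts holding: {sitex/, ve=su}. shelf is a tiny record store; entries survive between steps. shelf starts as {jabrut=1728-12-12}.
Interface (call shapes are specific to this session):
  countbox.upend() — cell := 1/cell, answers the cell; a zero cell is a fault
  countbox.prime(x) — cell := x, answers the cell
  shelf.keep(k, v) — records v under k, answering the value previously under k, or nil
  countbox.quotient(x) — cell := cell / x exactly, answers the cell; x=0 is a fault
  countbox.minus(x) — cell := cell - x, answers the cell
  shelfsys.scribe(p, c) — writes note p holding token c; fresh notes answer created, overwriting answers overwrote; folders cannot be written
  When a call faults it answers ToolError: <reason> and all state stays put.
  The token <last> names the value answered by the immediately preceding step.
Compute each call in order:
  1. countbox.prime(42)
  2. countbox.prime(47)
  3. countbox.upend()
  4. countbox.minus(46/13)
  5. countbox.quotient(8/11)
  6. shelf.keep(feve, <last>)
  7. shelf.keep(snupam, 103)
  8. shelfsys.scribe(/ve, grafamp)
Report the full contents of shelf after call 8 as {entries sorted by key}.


% countbox.prime x: 42
= 42
% countbox.prime x: 47
= 47
% countbox.upend
= 1/47
% countbox.minus x: 46/13
= -2149/611
% countbox.quotient x: 8/11
= -23639/4888
% shelf.keep k: feve v: <last>
= nil
% shelf.keep k: snupam v: 103
= nil
% shelfsys.scribe p: /ve c: grafamp
= overwrote

Answer: {feve=-23639/4888, jabrut=1728-12-12, snupam=103}


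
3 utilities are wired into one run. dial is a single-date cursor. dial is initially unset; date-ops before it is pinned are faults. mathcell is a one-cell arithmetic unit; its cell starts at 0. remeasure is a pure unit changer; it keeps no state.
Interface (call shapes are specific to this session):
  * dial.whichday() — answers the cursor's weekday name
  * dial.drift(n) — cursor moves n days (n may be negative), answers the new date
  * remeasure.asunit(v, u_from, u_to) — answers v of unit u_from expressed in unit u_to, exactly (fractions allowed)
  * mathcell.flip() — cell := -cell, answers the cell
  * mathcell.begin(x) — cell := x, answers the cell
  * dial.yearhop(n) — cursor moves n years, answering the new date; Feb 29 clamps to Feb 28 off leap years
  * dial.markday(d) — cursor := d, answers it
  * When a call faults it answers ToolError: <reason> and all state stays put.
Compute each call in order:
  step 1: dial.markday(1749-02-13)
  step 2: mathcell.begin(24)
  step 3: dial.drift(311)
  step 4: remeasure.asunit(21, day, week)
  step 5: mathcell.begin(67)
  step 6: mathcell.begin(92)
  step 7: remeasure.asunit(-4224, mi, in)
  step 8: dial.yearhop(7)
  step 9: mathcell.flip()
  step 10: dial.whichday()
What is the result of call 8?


Answer: 1756-12-21

Derivation:
Act: dial.markday[d='1749-02-13']
Obs: 1749-02-13
Act: mathcell.begin[x='24']
Obs: 24
Act: dial.drift[n='311']
Obs: 1749-12-21
Act: remeasure.asunit[v='21'; u_from='day'; u_to='week']
Obs: 3
Act: mathcell.begin[x='67']
Obs: 67
Act: mathcell.begin[x='92']
Obs: 92
Act: remeasure.asunit[v='-4224'; u_from='mi'; u_to='in']
Obs: -267632640
Act: dial.yearhop[n='7']
Obs: 1756-12-21
Act: mathcell.flip[]
Obs: -92
Act: dial.whichday[]
Obs: Tuesday


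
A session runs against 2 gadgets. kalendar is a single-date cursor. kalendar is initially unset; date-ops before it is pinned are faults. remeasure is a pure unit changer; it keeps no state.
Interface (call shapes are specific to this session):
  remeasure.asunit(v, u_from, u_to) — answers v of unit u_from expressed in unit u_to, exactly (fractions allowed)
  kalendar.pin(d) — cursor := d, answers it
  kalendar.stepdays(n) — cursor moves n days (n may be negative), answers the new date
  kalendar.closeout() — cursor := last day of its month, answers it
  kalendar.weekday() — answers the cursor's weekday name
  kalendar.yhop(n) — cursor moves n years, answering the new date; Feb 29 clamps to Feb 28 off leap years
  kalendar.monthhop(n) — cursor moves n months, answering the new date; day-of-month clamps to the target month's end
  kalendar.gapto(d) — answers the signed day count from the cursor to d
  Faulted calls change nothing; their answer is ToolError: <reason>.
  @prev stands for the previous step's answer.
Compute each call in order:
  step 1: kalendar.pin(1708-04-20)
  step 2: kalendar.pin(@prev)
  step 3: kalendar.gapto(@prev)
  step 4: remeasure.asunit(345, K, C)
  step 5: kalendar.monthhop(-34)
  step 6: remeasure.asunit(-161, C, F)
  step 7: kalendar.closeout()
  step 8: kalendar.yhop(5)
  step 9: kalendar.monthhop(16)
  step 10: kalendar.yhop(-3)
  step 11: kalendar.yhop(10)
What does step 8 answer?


Answer: 1710-06-30

Derivation:
I call pin passing d=1708-04-20, and observe 1708-04-20.
Then pin passing d=@prev: 1708-04-20.
Using gapto passing d=@prev, → 0.
I call asunit passing v=345, u_from=K, u_to=C, and see 1437/20.
Calling monthhop passing n=-34, — result: 1705-06-20.
Using asunit passing v=-161, u_from=C, u_to=F, → -1289/5.
Next I call closeout(), — result: 1705-06-30.
Next I call yhop passing n=5, → 1710-06-30.
Invoking monthhop passing n=16, yielding 1711-10-30.
Invoking yhop passing n=-3, yielding 1708-10-30.
I call yhop passing n=10: 1718-10-30.


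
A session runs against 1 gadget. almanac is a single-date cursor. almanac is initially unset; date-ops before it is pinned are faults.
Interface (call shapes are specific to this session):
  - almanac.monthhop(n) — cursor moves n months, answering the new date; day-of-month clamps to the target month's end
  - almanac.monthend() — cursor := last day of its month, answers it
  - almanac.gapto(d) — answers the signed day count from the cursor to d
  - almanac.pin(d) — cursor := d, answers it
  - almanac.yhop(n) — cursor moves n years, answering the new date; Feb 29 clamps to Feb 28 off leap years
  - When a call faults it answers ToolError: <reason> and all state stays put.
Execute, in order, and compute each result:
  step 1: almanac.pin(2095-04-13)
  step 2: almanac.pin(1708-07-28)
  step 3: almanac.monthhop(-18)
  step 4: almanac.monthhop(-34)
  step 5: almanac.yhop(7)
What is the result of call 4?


// 1. pin(d: 2095-04-13) -> 2095-04-13
// 2. pin(d: 1708-07-28) -> 1708-07-28
// 3. monthhop(n: -18) -> 1707-01-28
// 4. monthhop(n: -34) -> 1704-03-28
// 5. yhop(n: 7) -> 1711-03-28

Answer: 1704-03-28


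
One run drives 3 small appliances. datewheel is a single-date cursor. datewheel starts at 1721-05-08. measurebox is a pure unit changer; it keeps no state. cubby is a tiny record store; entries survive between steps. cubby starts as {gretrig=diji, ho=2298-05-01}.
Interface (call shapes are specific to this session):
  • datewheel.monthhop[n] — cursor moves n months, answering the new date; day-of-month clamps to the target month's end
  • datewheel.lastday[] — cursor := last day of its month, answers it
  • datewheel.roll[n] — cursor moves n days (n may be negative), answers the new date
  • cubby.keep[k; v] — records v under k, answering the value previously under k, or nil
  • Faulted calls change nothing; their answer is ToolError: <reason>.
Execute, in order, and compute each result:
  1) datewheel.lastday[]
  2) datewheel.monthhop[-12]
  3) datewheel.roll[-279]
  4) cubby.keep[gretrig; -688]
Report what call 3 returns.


>> datewheel.lastday()
<< 1721-05-31
>> datewheel.monthhop(n→-12)
<< 1720-05-31
>> datewheel.roll(n→-279)
<< 1719-08-26
>> cubby.keep(k→gretrig, v→-688)
<< diji

Answer: 1719-08-26


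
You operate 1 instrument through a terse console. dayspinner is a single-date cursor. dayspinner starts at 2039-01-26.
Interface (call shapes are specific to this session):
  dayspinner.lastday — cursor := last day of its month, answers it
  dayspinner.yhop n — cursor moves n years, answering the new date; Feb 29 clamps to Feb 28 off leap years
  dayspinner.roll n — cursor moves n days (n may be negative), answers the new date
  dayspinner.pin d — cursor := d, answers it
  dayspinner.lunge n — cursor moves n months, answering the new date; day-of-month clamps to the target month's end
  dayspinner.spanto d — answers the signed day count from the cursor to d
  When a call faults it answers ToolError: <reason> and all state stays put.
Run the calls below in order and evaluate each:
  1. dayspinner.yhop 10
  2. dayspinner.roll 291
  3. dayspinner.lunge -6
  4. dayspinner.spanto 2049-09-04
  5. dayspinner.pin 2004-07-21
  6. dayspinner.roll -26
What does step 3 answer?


$ yhop 10
[out] 2049-01-26
$ roll 291
[out] 2049-11-13
$ lunge -6
[out] 2049-05-13
$ spanto 2049-09-04
[out] 114
$ pin 2004-07-21
[out] 2004-07-21
$ roll -26
[out] 2004-06-25

Answer: 2049-05-13


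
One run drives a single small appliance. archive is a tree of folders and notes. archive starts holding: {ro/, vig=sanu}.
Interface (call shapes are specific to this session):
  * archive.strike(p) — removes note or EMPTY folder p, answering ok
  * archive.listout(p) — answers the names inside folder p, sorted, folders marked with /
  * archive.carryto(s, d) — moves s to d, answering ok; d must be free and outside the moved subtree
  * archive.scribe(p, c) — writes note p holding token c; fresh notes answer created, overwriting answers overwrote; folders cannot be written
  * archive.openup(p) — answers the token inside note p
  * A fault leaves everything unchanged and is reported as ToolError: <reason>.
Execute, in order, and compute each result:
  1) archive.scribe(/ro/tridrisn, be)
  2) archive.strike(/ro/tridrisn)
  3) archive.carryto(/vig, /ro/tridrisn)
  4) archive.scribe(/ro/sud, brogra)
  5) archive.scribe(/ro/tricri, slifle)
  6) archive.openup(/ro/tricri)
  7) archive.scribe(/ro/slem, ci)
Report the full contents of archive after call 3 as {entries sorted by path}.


Answer: {ro/, ro/tridrisn=sanu}

Derivation:
-> archive.scribe(p='/ro/tridrisn', c='be')
<- created
-> archive.strike(p='/ro/tridrisn')
<- ok
-> archive.carryto(s='/vig', d='/ro/tridrisn')
<- ok
-> archive.scribe(p='/ro/sud', c='brogra')
<- created
-> archive.scribe(p='/ro/tricri', c='slifle')
<- created
-> archive.openup(p='/ro/tricri')
<- slifle
-> archive.scribe(p='/ro/slem', c='ci')
<- created


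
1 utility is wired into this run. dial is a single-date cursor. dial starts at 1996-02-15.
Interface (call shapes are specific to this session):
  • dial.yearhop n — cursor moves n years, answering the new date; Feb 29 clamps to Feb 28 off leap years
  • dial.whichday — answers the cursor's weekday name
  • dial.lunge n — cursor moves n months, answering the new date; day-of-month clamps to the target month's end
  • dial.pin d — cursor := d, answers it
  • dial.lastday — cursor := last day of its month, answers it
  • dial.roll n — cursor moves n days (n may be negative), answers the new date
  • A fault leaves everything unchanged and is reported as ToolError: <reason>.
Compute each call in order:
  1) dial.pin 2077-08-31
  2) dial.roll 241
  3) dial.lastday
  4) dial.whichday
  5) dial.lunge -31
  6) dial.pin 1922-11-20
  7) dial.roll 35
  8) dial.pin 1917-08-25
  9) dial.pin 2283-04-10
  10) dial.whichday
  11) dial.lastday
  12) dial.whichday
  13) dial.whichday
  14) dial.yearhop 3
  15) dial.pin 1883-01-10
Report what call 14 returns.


==> pin(2077-08-31)
<== 2077-08-31
==> roll(241)
<== 2078-04-29
==> lastday()
<== 2078-04-30
==> whichday()
<== Saturday
==> lunge(-31)
<== 2075-09-30
==> pin(1922-11-20)
<== 1922-11-20
==> roll(35)
<== 1922-12-25
==> pin(1917-08-25)
<== 1917-08-25
==> pin(2283-04-10)
<== 2283-04-10
==> whichday()
<== Tuesday
==> lastday()
<== 2283-04-30
==> whichday()
<== Monday
==> whichday()
<== Monday
==> yearhop(3)
<== 2286-04-30
==> pin(1883-01-10)
<== 1883-01-10

Answer: 2286-04-30


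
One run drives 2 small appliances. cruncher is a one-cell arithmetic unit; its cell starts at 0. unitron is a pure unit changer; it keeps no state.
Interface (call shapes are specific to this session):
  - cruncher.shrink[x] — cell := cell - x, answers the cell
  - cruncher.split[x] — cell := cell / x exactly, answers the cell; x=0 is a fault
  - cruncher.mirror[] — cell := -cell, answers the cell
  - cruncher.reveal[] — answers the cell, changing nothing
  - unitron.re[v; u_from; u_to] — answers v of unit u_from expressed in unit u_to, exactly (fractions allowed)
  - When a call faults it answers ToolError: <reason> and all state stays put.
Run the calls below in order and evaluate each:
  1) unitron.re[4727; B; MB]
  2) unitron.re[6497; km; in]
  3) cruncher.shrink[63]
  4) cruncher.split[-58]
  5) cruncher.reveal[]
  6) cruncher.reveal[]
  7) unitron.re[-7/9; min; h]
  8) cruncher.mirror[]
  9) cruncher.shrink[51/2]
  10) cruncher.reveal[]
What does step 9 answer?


% re v='4727' u_from='B' u_to='MB'
:: 4727/1000000
% re v='6497' u_from='km' u_to='in'
:: 32485000000/127
% shrink x='63'
:: -63
% split x='-58'
:: 63/58
% reveal
:: 63/58
% reveal
:: 63/58
% re v='-7/9' u_from='min' u_to='h'
:: -7/540
% mirror
:: -63/58
% shrink x='51/2'
:: -771/29
% reveal
:: -771/29

Answer: -771/29


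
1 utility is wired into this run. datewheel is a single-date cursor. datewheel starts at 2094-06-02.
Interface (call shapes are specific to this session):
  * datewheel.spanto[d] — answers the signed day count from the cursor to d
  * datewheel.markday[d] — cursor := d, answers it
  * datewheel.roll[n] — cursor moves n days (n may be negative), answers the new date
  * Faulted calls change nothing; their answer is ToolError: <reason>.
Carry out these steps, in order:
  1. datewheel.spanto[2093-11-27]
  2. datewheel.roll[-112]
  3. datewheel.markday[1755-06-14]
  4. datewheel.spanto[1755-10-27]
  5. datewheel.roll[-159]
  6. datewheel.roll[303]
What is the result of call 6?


Answer: 1755-11-05

Derivation:
I try spanto with d='2093-11-27': -187.
I try roll with n='-112', and see 2094-02-10.
I call markday with d='1755-06-14', → 1755-06-14.
Calling spanto with d='1755-10-27': 135.
Now I run roll with n='-159', and see 1755-01-06.
I run roll with n='303', → 1755-11-05.


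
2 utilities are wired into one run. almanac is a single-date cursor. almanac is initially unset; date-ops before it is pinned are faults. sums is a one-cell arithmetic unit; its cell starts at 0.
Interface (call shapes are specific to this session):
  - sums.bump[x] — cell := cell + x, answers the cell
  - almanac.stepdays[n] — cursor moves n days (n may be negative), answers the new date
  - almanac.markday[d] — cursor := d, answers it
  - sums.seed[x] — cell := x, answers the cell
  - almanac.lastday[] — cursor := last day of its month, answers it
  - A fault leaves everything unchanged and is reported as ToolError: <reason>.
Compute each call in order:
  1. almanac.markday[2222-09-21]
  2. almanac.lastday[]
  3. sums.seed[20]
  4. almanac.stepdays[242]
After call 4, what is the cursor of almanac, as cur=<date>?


Answer: cur=2223-05-30

Derivation:
% almanac.markday d: 2222-09-21
:: 2222-09-21
% almanac.lastday
:: 2222-09-30
% sums.seed x: 20
:: 20
% almanac.stepdays n: 242
:: 2223-05-30


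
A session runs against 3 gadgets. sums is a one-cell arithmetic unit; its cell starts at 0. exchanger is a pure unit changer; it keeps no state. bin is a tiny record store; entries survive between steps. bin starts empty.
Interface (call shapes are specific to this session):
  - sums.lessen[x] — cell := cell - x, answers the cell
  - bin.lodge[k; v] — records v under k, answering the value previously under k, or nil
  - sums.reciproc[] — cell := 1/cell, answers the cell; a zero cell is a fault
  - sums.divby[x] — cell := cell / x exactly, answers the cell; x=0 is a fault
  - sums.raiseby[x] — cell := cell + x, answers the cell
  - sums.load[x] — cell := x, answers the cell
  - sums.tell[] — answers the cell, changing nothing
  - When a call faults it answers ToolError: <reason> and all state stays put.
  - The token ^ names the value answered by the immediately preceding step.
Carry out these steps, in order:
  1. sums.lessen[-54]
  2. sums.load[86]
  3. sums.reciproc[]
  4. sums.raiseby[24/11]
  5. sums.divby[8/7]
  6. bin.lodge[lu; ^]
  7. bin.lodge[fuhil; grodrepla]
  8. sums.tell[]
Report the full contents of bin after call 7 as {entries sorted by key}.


Answer: {fuhil=grodrepla, lu=14525/7568}

Derivation:
I run sums.lessen with x: -54, and see 54.
Using sums.load with x: 86, and see 86.
I run sums.reciproc(), and see 1/86.
I run sums.raiseby with x: 24/11, which returns 2075/946.
I call sums.divby with x: 8/7: 14525/7568.
I run bin.lodge with k: lu, v: ^, and see nil.
Calling bin.lodge with k: fuhil, v: grodrepla, and get nil.
I invoke sums.tell(), giving 14525/7568.


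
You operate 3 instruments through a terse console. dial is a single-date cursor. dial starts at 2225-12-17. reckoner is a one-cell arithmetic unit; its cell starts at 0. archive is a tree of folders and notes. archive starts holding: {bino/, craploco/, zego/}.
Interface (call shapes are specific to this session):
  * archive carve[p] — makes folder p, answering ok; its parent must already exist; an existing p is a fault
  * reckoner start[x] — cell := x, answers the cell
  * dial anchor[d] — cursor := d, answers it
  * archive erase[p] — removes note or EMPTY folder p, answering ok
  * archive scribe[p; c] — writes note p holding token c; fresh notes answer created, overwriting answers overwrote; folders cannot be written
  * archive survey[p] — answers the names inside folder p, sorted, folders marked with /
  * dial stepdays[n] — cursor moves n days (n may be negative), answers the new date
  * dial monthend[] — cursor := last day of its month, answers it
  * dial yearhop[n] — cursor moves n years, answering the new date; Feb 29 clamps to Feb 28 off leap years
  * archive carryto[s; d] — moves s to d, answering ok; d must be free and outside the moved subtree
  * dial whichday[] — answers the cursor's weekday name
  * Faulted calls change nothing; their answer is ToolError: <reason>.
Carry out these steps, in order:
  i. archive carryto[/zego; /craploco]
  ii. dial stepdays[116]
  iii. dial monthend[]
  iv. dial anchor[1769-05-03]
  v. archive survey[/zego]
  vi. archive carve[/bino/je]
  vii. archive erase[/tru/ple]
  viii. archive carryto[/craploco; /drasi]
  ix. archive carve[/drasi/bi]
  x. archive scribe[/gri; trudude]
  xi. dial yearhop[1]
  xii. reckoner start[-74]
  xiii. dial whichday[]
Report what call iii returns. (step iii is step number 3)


I try archive carryto(s: /zego, d: /craploco): ToolError: exists.
I try dial stepdays(n: 116), — result: 2226-04-12.
I invoke dial monthend, which returns 2226-04-30.
I invoke dial anchor(d: 1769-05-03), → 1769-05-03.
I try archive survey(p: /zego), which returns [].
I invoke archive carve(p: /bino/je), → ok.
I try archive erase(p: /tru/ple): ToolError: not found.
I run archive carryto(s: /craploco, d: /drasi), → ok.
I try archive carve(p: /drasi/bi), giving ok.
Invoking archive scribe(p: /gri, c: trudude), which returns created.
Then dial yearhop(n: 1), yielding 1770-05-03.
Next I call reckoner start(x: -74), and see -74.
Then dial whichday, giving Thursday.

Answer: 2226-04-30


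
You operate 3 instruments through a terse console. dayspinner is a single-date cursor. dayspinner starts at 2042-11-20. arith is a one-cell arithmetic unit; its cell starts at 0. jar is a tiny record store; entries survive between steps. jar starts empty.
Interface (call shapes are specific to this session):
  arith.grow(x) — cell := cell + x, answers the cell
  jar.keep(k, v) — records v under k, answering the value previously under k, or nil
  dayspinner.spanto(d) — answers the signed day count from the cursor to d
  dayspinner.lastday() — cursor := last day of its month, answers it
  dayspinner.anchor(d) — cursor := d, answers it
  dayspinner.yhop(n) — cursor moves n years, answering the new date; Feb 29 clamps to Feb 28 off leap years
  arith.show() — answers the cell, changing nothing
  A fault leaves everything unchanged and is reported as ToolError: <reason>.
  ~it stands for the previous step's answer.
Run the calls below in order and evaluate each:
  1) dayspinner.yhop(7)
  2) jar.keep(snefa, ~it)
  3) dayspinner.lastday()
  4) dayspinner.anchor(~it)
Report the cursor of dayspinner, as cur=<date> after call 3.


Answer: cur=2049-11-30

Derivation:
Invoking yhop passing n=7, and see 2049-11-20.
I try keep passing k=snefa, v=~it, yielding nil.
I call lastday, and get 2049-11-30.
Then anchor passing d=~it, which returns 2049-11-30.


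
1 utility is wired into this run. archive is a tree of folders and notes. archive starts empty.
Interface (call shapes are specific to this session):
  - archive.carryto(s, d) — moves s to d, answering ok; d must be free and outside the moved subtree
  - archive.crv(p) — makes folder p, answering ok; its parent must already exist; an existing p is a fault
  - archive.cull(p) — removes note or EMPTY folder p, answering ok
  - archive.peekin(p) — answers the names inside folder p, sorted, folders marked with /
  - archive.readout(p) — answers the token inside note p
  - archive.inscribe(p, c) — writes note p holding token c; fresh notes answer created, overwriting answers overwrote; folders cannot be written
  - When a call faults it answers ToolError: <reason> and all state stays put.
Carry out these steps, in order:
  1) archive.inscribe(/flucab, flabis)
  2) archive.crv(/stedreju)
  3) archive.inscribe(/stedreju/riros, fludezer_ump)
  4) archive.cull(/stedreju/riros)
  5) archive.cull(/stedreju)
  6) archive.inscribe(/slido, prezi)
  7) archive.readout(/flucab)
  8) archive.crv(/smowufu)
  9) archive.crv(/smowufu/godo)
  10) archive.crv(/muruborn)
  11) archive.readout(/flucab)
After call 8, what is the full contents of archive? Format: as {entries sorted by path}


Answer: {flucab=flabis, slido=prezi, smowufu/}

Derivation:
-- inscribe(p='/flucab', c='flabis') == created
-- crv(p='/stedreju') == ok
-- inscribe(p='/stedreju/riros', c='fludezer_ump') == created
-- cull(p='/stedreju/riros') == ok
-- cull(p='/stedreju') == ok
-- inscribe(p='/slido', c='prezi') == created
-- readout(p='/flucab') == flabis
-- crv(p='/smowufu') == ok
-- crv(p='/smowufu/godo') == ok
-- crv(p='/muruborn') == ok
-- readout(p='/flucab') == flabis
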